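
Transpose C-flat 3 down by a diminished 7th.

D 2

The seventh takes the letter from C down to D.
A diminished seventh spans 9 semitones, so from Cb3 the target pitch is D2.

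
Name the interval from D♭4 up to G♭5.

D to G spans four letter names (D-E-F-G), plus an octave: an eleventh.
Db4 to Gb5 is 17 semitones, matching the perfect eleventh exactly, so the quality is perfect.
(Equivalently, a compound perfect fourth: a perfect fourth plus an octave.)

perfect eleventh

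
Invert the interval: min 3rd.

major sixth

Interval numbers invert to sum to nine: 3 + 6 = 9, so a third inverts to a sixth.
The quality also flips — minor becomes major — giving a major sixth.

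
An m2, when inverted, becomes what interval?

Interval numbers invert to sum to nine: 2 + 7 = 9, so a second inverts to a seventh.
Quality inverts too: minor becomes major. That makes the inversion a major seventh.

M7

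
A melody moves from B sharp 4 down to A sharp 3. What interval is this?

Descending from B#4 to A#3 is the same interval as ascending A#3 to B#4.
A to B spans two letter names (A-B), plus an octave: a ninth.
The major ninth spans 14 semitones, and A#3 to B#4 is exactly 14 semitones — so this is a major ninth.
(Equivalently, a compound major second: a major second plus an octave.)

major 9th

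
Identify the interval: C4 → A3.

Descending from C4 to A3 is the same interval as ascending A3 to C4.
A to C spans three letter names (A-B-C) — that makes it a third of some quality.
A3 to C4 is 3 semitones, a half step short of the major third (4), so this is minor.

minor 3rd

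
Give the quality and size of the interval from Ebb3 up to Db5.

major 14th

E to D spans seven letter names (E-F-G-A-B-C-D), plus an octave: a fourteenth.
The major fourteenth spans 23 semitones, and Ebb3 to Db5 is exactly 23 semitones — so this is a major fourteenth.
(Equivalently, a compound major seventh: a major seventh plus an octave.)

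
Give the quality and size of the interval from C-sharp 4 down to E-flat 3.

Descending from C#4 to Eb3 is the same interval as ascending Eb3 to C#4.
E to C spans six letter names (E-F-G-A-B-C): a sixth.
A major sixth would be 9 semitones; Eb3 to C#4 is 10, one semitone wider, so the interval is augmented.

A6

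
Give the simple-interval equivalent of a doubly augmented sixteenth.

AA2

Take out 2 octaves (14 from the number): 16 − 14 = 2.
So a doubly augmented sixteenth is 2 octaves plus a doubly augmented second. The quality is unchanged.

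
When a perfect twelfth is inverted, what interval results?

First reduce the compound perfect twelfth to its simple form, a perfect fifth.
Inverted interval numbers add to nine, so a fifth pairs with a fourth (5 + 4 = 9).
Quality inverts too: perfect stays perfect. That makes the inversion a perfect fourth.

perfect fourth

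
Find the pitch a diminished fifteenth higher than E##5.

A fifteenth keeps the letter name E, two octaves up from E.
A diminished fifteenth spans 23 semitones, so from E##5 the target pitch is E#7.

E#7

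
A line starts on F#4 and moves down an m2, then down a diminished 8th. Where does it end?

Down a minor second from F#4: E#4 (1 semitone down).
E#4 down a diminished octave → E##3 (11 semitones).

E##3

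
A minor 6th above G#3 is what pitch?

E4

Counting six letter names up from G lands on E.
Moving 8 semitones up from G#3 (the size of a minor sixth) reaches E4.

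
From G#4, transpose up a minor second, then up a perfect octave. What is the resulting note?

Up a minor second from G#4: A4 (1 semitone up).
Up a perfect octave from A4: A5 (12 semitones up).

A5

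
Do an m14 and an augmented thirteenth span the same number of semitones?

A minor fourteenth spans 22 semitones, and an augmented thirteenth also spans 22 semitones — they're enharmonic.

Yes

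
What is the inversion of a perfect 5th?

The rule of nine gives the new number: 9 − 5 = 4, so a fifth becomes a fourth.
The quality also flips — perfect stays perfect — giving a perfect fourth.

P4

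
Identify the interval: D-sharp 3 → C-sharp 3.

Descending from D#3 to C#3 is the same interval as ascending C#3 to D#3.
C to D spans two letter names (C-D): a second.
The major second spans 2 semitones, and C#3 to D#3 is exactly 2 semitones — so this is a major second.

major second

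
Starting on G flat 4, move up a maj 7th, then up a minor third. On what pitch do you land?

A flat 5

A major seventh up from Gb4 is F5.
F5 up a minor third → Ab5 (3 semitones).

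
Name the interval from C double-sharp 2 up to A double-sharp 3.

M13

C to A spans six letter names (C-D-E-F-G-A), plus an octave — that makes it a thirteenth of some quality.
C##2 to A##3 is 21 semitones, matching the major thirteenth exactly, so the quality is major.
(Equivalently, a compound major sixth: a major sixth plus an octave.)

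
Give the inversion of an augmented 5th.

diminished 4th

Interval numbers invert to sum to nine: 5 + 4 = 9, so a fifth inverts to a fourth.
And augmented becomes diminished under inversion, so we get a diminished fourth.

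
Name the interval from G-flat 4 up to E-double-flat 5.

G to E spans six letter names (G-A-B-C-D-E) — that makes it a sixth of some quality.
A major sixth would be 9 semitones, but Gb4 to Ebb5 is 8 — one semitone narrower, making it a minor sixth.

minor 6th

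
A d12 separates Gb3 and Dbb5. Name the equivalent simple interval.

d5

Take out an octave (7 from the number): 12 − 7 = 5.
That makes a diminished twelfth a compound diminished fifth — an octave plus a diminished fifth.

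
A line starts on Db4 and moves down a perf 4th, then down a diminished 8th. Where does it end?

A perfect fourth down from Db4 is Ab3.
Ab3 down a diminished octave → A2 (11 semitones).

A2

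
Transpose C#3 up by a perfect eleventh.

F#4

Counting four letter names plus an octave up from C lands on F.
A perfect eleventh spans 17 semitones, so from C#3 the target pitch is F#4.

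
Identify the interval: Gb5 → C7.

G to C spans four letter names (G-A-B-C), plus an octave, so the interval is some kind of eleventh.
A perfect eleventh would be 17 semitones; Gb5 to C7 is 18, one semitone wider, so the interval is augmented.
(Equivalently, a compound augmented fourth: an augmented fourth plus an octave.)

augmented eleventh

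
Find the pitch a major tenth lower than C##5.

Counting three letter names plus an octave down from C lands on A.
Moving 16 semitones down from C##5 (the size of a major tenth) reaches A#3.

A#3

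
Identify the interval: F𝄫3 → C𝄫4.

F to C spans five letter names (F-G-A-B-C), so the interval is some kind of fifth.
Counting semitones, Fbb3→Cbb4 is 7, which is the perfect fifth.

P5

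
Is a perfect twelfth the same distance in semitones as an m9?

19 semitones (perfect twelfth) vs 13 semitones (minor ninth): not equal.

No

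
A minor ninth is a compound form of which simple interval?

minor 2nd

Take out an octave (7 from the number): 9 − 7 = 2.
So a minor ninth is an octave plus a minor second. The quality is unchanged.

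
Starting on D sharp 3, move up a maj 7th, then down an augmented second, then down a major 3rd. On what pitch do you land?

A major seventh up from D#3 is C##4.
C##4 down an augmented second → B3 (3 semitones).
B3 down a major third → G3 (4 semitones).

G 3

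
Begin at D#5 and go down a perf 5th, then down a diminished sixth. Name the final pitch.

A perfect fifth down from D#5 is G#4.
G#4 down a diminished sixth → B##3 (7 semitones).

B##3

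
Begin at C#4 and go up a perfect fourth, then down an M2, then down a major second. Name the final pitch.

D4

C#4 up a perfect fourth → F#4 (5 semitones).
A major second down from F#4 is E4.
A major second down from E4 is D4.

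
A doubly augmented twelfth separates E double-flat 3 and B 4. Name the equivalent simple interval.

doubly augmented fifth

Each octave removed subtracts seven from the number: 12 − 7 = 5.
That makes a doubly augmented twelfth a compound doubly augmented fifth — an octave plus a doubly augmented fifth.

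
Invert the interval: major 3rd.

m6

Inverted interval numbers add to nine, so a third pairs with a sixth (3 + 6 = 9).
The quality also flips — major becomes minor — giving a minor sixth.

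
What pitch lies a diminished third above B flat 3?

Three letter names up from B: D.
A diminished third spans 2 semitones, so from Bb3 the target pitch is Dbb4.

D double-flat 4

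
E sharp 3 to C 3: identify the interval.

A3

Descending from E#3 to C3 is the same interval as ascending C3 to E#3.
C to E spans three letter names (C-D-E) — that makes it a third of some quality.
The major third is 4 semitones; here we have 5, one semitone wider: augmented.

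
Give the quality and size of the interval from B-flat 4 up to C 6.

major ninth

B to C spans two letter names (B-C), plus an octave: a ninth.
The major ninth spans 14 semitones, and Bb4 to C6 is exactly 14 semitones — so this is a major ninth.
(Equivalently, a compound major second: a major second plus an octave.)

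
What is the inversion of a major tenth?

minor 6th

First reduce the compound major tenth to its simple form, a major third.
The rule of nine gives the new number: 9 − 3 = 6, so a third becomes a sixth.
And major becomes minor under inversion, so we get a minor sixth.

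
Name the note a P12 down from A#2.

The twelfth's letter: A down five letter names plus an octave → D.
Moving 19 semitones down from A#2 (the size of a perfect twelfth) reaches D#1.

D#1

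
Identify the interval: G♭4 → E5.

augmented sixth

G to E spans six letter names (G-A-B-C-D-E), so the interval is some kind of sixth.
The major sixth is 9 semitones; here we have 10, one semitone wider: augmented.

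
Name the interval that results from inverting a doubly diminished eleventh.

First reduce the compound doubly diminished eleventh to its simple form, a doubly diminished fourth.
Interval numbers invert to sum to nine: 4 + 5 = 9, so a fourth inverts to a fifth.
Quality inverts too: doubly diminished becomes doubly augmented. That makes the inversion a doubly augmented fifth.

doubly augmented 5th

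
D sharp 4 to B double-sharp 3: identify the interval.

Descending from D#4 to B##3 is the same interval as ascending B##3 to D#4.
B to D spans three letter names (B-C-D), so the interval is some kind of third.
B##3 to D#4 spans 2 semitones — two semitones narrower than the major third (4) — giving a diminished third.

diminished third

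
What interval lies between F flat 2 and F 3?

F to F is the same letter name, plus an octave — that makes it an octave of some quality.
A perfect octave would be 12 semitones; Fb2 to F3 is 13, one semitone wider, so the interval is augmented.

augmented octave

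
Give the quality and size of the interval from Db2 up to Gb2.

D to G spans four letter names (D-E-F-G), so the interval is some kind of fourth.
Counting semitones, Db2→Gb2 is 5, which is the perfect fourth.

P4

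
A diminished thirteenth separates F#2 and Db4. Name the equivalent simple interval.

Subtracting seven from the interval number removes an octave: 13 − 7 = 6.
So a diminished thirteenth is an octave plus a diminished sixth. The quality is unchanged.

diminished sixth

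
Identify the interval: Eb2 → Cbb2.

Descending from Eb2 to Cbb2 is the same interval as ascending Cbb2 to Eb2.
C to E spans three letter names (C-D-E): a third.
The major third is 4 semitones; here we have 5, one semitone wider: augmented.

augmented third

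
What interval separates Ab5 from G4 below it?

Descending from Ab5 to G4 is the same interval as ascending G4 to Ab5.
G to A spans two letter names (G-A), plus an octave: a ninth.
A major ninth would be 14 semitones, but G4 to Ab5 is 13 — one semitone narrower, making it a minor ninth.
(Equivalently, a compound minor second: a minor second plus an octave.)

minor 9th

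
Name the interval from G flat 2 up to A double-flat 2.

G to A spans two letter names (G-A), so the interval is some kind of second.
At 1 semitone, Gb2→Abb2 falls one short of a major second: minor.

minor second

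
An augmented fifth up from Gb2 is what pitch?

Five letter names up from G: D.
An augmented fifth spans 8 semitones, so from Gb2 the target pitch is D3.

D3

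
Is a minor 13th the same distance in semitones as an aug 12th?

Yes

A minor thirteenth = 20 semitones = an augmented twelfth; enharmonically equal.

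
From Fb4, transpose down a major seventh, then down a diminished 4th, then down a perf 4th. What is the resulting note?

Fb4 down a major seventh → Gbb3 (11 semitones).
Gbb3 down a diminished fourth → Db3 (4 semitones).
Down a perfect fourth from Db3: Ab2 (5 semitones down).

Ab2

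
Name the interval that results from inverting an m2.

Inverted interval numbers add to nine, so a second pairs with a seventh (2 + 7 = 9).
And minor becomes major under inversion, so we get a major seventh.

M7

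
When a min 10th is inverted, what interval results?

First reduce the compound minor tenth to its simple form, a minor third.
Interval numbers invert to sum to nine: 3 + 6 = 9, so a third inverts to a sixth.
The quality also flips — minor becomes major — giving a major sixth.

major 6th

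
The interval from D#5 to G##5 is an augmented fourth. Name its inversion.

Interval numbers invert to sum to nine: 4 + 5 = 9, so a fourth inverts to a fifth.
And augmented becomes diminished under inversion, so we get a diminished fifth.

d5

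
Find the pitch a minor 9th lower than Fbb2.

Two letters down from F (plus an octave) reaches E.
A minor ninth spans 13 semitones, so from Fbb2 the target pitch is Ebb1.

Ebb1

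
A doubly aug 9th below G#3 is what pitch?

Fb2

The ninth's letter: G down two letter names plus an octave → F.
Moving 16 semitones down from G#3 (the size of a doubly augmented ninth) reaches Fb2.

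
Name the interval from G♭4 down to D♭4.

Descending from Gb4 to Db4 is the same interval as ascending Db4 to Gb4.
D to G spans four letter names (D-E-F-G): a fourth.
Db4 to Gb4 is 5 semitones, matching the perfect fourth exactly, so the quality is perfect.

P4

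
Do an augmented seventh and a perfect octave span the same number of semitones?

Yes

An augmented seventh spans 12 semitones, and a perfect octave also spans 12 semitones — they're enharmonic.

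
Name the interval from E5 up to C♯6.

major 6th

E to C spans six letter names (E-F-G-A-B-C) — that makes it a sixth of some quality.
Counting semitones, E5→C#6 is 9, which is the major sixth.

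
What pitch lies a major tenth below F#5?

Three letters down from F (plus an octave) reaches D.
A major tenth spans 16 semitones, so from F#5 the target pitch is D4.

D4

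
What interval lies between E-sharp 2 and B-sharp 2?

perfect 5th

E to B spans five letter names (E-F-G-A-B), so the interval is some kind of fifth.
The perfect fifth spans 7 semitones, and E#2 to B#2 is exactly 7 semitones — so this is a perfect fifth.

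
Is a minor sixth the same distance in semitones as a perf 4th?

No

A minor sixth is 8 semitones but a perfect fourth is 5 semitones — different sizes.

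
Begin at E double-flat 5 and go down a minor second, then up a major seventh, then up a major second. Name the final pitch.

Ebb5 down a minor second → Db5 (1 semitone).
A major seventh up from Db5 is C6.
Up a major second from C6: D6 (2 semitones up).

D 6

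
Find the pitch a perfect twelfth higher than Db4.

Five letters up from D (plus an octave) reaches A.
A perfect twelfth spans 19 semitones, so from Db4 the target pitch is Ab5.

Ab5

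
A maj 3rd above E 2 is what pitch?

G-sharp 2

Counting three letter names up from E lands on G.
A major third is 4 semitones; 4 semitones up from E2 gives G#2.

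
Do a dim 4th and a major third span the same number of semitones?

A diminished fourth = 4 semitones = a major third; enharmonically equal.

Yes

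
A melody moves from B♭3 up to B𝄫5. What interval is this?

B to B is the same letter name, plus 2 octaves: a fifteenth.
Bb3 to Bbb5 spans 23 semitones — one semitone narrower than the perfect fifteenth (24) — giving a diminished fifteenth.
(Equivalently, a compound diminished octave: a diminished octave plus an octave.)

d15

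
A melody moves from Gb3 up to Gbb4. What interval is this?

diminished 8th

G to G is the same letter name, plus an octave: an octave.
Gb3 to Gbb4 spans 11 semitones — one semitone narrower than the perfect octave (12) — giving a diminished octave.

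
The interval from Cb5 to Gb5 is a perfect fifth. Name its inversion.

The rule of nine gives the new number: 9 − 5 = 4, so a fifth becomes a fourth.
And perfect stays perfect under inversion, so we get a perfect fourth.

perfect 4th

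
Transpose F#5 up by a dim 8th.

F6

The letter stays F (same as the start), shifted an octave up.
A diminished octave spans 11 semitones, so from F#5 the target pitch is F6.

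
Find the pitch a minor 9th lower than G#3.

F##2

The ninth's letter: G down two letter names plus an octave → F.
A minor ninth is 13 semitones; 13 semitones down from G#3 gives F##2.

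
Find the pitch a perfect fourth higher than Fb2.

Four letter names up from F: B.
A perfect fourth is 5 semitones; 5 semitones up from Fb2 gives Bbb2.

Bbb2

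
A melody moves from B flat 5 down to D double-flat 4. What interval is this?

Descending from Bb5 to Dbb4 is the same interval as ascending Dbb4 to Bb5.
D to B spans six letter names (D-E-F-G-A-B), plus an octave, so the interval is some kind of thirteenth.
Dbb4 to Bb5 spans 22 semitones — one semitone wider than the major thirteenth (21) — giving an augmented thirteenth.
(Equivalently, a compound augmented sixth: an augmented sixth plus an octave.)

augmented thirteenth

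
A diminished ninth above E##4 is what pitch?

F#5

The ninth's letter: E up two letter names plus an octave → F.
A diminished ninth spans 12 semitones, so from E##4 the target pitch is F#5.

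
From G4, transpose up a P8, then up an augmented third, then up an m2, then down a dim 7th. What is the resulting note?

D##5

Up a perfect octave from G4: G5 (12 semitones up).
Up an augmented third from G5: B#5 (5 semitones up).
B#5 up a minor second → C#6 (1 semitone).
C#6 down a diminished seventh → D##5 (9 semitones).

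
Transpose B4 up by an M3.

D#5

Three letter names up from B: D.
A major third is 4 semitones; 4 semitones up from B4 gives D#5.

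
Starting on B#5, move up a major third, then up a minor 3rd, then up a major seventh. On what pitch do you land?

E##7

Up a major third from B#5: D##6 (4 semitones up).
Up a minor third from D##6: F##6 (3 semitones up).
A major seventh up from F##6 is E##7.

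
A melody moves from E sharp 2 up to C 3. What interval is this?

E to C spans six letter names (E-F-G-A-B-C): a sixth.
E#2 to C3 spans 7 semitones — two semitones narrower than the major sixth (9) — giving a diminished sixth.

diminished sixth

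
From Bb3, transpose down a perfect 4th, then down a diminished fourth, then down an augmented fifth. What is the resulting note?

F2

Down a perfect fourth from Bb3: F3 (5 semitones down).
Down a diminished fourth from F3: C#3 (4 semitones down).
C#3 down an augmented fifth → F2 (8 semitones).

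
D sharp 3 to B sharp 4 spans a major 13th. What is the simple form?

Each octave removed subtracts seven from the number: 13 − 7 = 6.
That makes a major thirteenth a compound major sixth — an octave plus a major sixth.

major 6th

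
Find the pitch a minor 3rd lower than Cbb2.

Abb1

Three letter names down from C: A.
A minor third is 3 semitones; 3 semitones down from Cbb2 gives Abb1.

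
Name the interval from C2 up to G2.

C to G spans five letter names (C-D-E-F-G), so the interval is some kind of fifth.
C2 to G2 is 7 semitones, matching the perfect fifth exactly, so the quality is perfect.

perfect fifth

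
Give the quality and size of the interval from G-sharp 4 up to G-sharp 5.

G to G is the same letter name, plus an octave, so the interval is some kind of octave.
Counting semitones, G#4→G#5 is 12, which is the perfect octave.

P8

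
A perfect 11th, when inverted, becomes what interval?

First reduce the compound perfect eleventh to its simple form, a perfect fourth.
The rule of nine gives the new number: 9 − 4 = 5, so a fourth becomes a fifth.
And perfect stays perfect under inversion, so we get a perfect fifth.

P5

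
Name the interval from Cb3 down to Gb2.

Descending from Cb3 to Gb2 is the same interval as ascending Gb2 to Cb3.
G to C spans four letter names (G-A-B-C): a fourth.
Gb2 to Cb3 is 5 semitones, matching the perfect fourth exactly, so the quality is perfect.

perfect fourth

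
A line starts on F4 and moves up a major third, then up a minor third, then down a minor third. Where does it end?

A4

F4 up a major third → A4 (4 semitones).
A4 up a minor third → C5 (3 semitones).
Down a minor third from C5: A4 (3 semitones down).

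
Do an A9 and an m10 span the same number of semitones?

Yes

Both span 15 semitones: an augmented ninth and a minor tenth are the same chromatic distance.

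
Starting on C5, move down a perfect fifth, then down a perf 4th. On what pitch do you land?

C5 down a perfect fifth → F4 (7 semitones).
F4 down a perfect fourth → C4 (5 semitones).

C4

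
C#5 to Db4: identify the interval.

augmented 7th

Descending from C#5 to Db4 is the same interval as ascending Db4 to C#5.
D to C spans seven letter names (D-E-F-G-A-B-C), so the interval is some kind of seventh.
A major seventh would be 11 semitones; Db4 to C#5 is 12, one semitone wider, so the interval is augmented.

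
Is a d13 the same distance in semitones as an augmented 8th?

No

A diminished thirteenth spans 19 semitones; an augmented octave spans 13 semitones. They differ by 6.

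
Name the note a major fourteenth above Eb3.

Counting seven letter names plus an octave up from E lands on D.
A major fourteenth spans 23 semitones, so from Eb3 the target pitch is D5.

D5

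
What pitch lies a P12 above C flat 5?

Counting five letter names plus an octave up from C lands on G.
A perfect twelfth spans 19 semitones, so from Cb5 the target pitch is Gb6.

G flat 6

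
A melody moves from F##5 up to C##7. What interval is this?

F to C spans five letter names (F-G-A-B-C), plus an octave, so the interval is some kind of twelfth.
The perfect twelfth spans 19 semitones, and F##5 to C##7 is exactly 19 semitones — so this is a perfect twelfth.
(Equivalently, a compound perfect fifth: a perfect fifth plus an octave.)

perfect twelfth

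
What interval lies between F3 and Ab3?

m3

F to A spans three letter names (F-G-A): a third.
A major third would be 4 semitones, but F3 to Ab3 is 3 — one semitone narrower, making it a minor third.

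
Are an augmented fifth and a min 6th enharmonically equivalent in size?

An augmented fifth spans 8 semitones, and a minor sixth also spans 8 semitones — they're enharmonic.

Yes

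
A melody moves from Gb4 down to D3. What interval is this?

diminished eleventh

Descending from Gb4 to D3 is the same interval as ascending D3 to Gb4.
D to G spans four letter names (D-E-F-G), plus an octave — that makes it an eleventh of some quality.
D3 to Gb4 spans 16 semitones — one semitone narrower than the perfect eleventh (17) — giving a diminished eleventh.
(Equivalently, a compound diminished fourth: a diminished fourth plus an octave.)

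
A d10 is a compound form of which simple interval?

Subtracting seven from the interval number removes an octave: 10 − 7 = 3.
So a diminished tenth is an octave plus a diminished third. The quality is unchanged.

diminished 3rd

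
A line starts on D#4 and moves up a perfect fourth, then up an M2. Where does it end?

D#4 up a perfect fourth → G#4 (5 semitones).
A major second up from G#4 is A#4.

A#4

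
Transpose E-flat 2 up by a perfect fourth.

A-flat 2

The fourth takes the letter from E up to A.
A perfect fourth spans 5 semitones, so from Eb2 the target pitch is Ab2.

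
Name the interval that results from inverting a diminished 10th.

A6

First reduce the compound diminished tenth to its simple form, a diminished third.
Interval numbers invert to sum to nine: 3 + 6 = 9, so a third inverts to a sixth.
Quality inverts too: diminished becomes augmented. That makes the inversion an augmented sixth.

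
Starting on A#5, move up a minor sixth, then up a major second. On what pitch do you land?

G#6

A#5 up a minor sixth → F#6 (8 semitones).
F#6 up a major second → G#6 (2 semitones).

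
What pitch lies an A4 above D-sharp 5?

Counting four letter names up from D lands on G.
Moving 6 semitones up from D#5 (the size of an augmented fourth) reaches G##5.

G-double-sharp 5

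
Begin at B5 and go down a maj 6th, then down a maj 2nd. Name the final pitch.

C5

B5 down a major sixth → D5 (9 semitones).
D5 down a major second → C5 (2 semitones).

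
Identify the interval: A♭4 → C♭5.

m3

A to C spans three letter names (A-B-C) — that makes it a third of some quality.
Ab4 to Cb5 is 3 semitones, a half step short of the major third (4), so this is minor.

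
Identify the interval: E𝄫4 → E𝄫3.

perfect 8th

Descending from Ebb4 to Ebb3 is the same interval as ascending Ebb3 to Ebb4.
E to E is the same letter name, plus an octave — that makes it an octave of some quality.
Counting semitones, Ebb3→Ebb4 is 12, which is the perfect octave.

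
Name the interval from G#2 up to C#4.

P11

G to C spans four letter names (G-A-B-C), plus an octave — that makes it an eleventh of some quality.
Counting semitones, G#2→C#4 is 17, which is the perfect eleventh.
(Equivalently, a compound perfect fourth: a perfect fourth plus an octave.)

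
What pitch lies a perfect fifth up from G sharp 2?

D sharp 3

Counting five letter names up from G lands on D.
Moving 7 semitones up from G#2 (the size of a perfect fifth) reaches D#3.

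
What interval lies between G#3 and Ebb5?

G to E spans six letter names (G-A-B-C-D-E), plus an octave: a thirteenth.
G#3 to Ebb5 spans 18 semitones — three semitones narrower than the major thirteenth (21) — giving a doubly diminished thirteenth.
(Equivalently, a compound doubly diminished sixth: a doubly diminished sixth plus an octave.)

doubly diminished thirteenth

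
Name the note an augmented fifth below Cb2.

Fbb1

The fifth takes the letter from C down to F.
Moving 8 semitones down from Cb2 (the size of an augmented fifth) reaches Fbb1.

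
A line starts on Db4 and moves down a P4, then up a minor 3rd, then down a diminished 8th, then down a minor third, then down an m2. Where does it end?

A perfect fourth down from Db4 is Ab3.
Up a minor third from Ab3: Cb4 (3 semitones up).
Down a diminished octave from Cb4: C3 (11 semitones down).
A minor third down from C3 is A2.
Down a minor second from A2: G#2 (1 semitone down).

G#2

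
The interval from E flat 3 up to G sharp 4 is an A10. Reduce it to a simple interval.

augmented third

Each octave removed subtracts seven from the number: 10 − 7 = 3.
Quality carries through unchanged, so the simple form is an augmented third.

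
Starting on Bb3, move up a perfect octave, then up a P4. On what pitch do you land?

Eb5

Bb3 up a perfect octave → Bb4 (12 semitones).
Up a perfect fourth from Bb4: Eb5 (5 semitones up).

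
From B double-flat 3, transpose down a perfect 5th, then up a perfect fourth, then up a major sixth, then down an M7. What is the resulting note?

G double-flat 3

A perfect fifth down from Bbb3 is Ebb3.
A perfect fourth up from Ebb3 is Abb3.
Up a major sixth from Abb3: Fb4 (9 semitones up).
Fb4 down a major seventh → Gbb3 (11 semitones).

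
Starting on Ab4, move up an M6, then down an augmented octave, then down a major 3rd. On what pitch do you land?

Dbb4

A major sixth up from Ab4 is F5.
F5 down an augmented octave → Fb4 (13 semitones).
Fb4 down a major third → Dbb4 (4 semitones).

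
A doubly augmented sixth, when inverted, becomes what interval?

Inverted interval numbers add to nine, so a sixth pairs with a third (6 + 3 = 9).
Quality inverts too: doubly augmented becomes doubly diminished. That makes the inversion a doubly diminished third.

doubly diminished third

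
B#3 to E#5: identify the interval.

perfect eleventh

B to E spans four letter names (B-C-D-E), plus an octave, so the interval is some kind of eleventh.
The perfect eleventh spans 17 semitones, and B#3 to E#5 is exactly 17 semitones — so this is a perfect eleventh.
(Equivalently, a compound perfect fourth: a perfect fourth plus an octave.)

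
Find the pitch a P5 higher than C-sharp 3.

The fifth takes the letter from C up to G.
A perfect fifth spans 7 semitones, so from C#3 the target pitch is G#3.

G-sharp 3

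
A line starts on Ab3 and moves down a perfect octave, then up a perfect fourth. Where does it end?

Ab3 down a perfect octave → Ab2 (12 semitones).
Ab2 up a perfect fourth → Db3 (5 semitones).

Db3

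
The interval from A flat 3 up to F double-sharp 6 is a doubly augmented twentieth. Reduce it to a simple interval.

AA6

Each octave removed subtracts seven from the number: 20 − 14 = 6.
That makes a doubly augmented twentieth a compound doubly augmented sixth — 2 octaves plus a doubly augmented sixth.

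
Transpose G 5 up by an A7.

F double-sharp 6

Counting seven letter names up from G lands on F.
An augmented seventh is 12 semitones; 12 semitones up from G5 gives F##6.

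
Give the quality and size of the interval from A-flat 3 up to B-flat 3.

A to B spans two letter names (A-B), so the interval is some kind of second.
Ab3 to Bb3 is 2 semitones, matching the major second exactly, so the quality is major.

M2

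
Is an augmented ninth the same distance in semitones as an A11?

No

An augmented ninth is 15 semitones but an augmented eleventh is 18 semitones — different sizes.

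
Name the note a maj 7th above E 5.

D-sharp 6

The seventh takes the letter from E up to D.
A major seventh is 11 semitones; 11 semitones up from E5 gives D#6.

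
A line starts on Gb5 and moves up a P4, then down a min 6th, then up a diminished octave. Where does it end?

Ebb6

Gb5 up a perfect fourth → Cb6 (5 semitones).
Down a minor sixth from Cb6: Eb5 (8 semitones down).
Up a diminished octave from Eb5: Ebb6 (11 semitones up).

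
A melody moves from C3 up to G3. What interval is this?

perfect fifth

C to G spans five letter names (C-D-E-F-G) — that makes it a fifth of some quality.
Counting semitones, C3→G3 is 7, which is the perfect fifth.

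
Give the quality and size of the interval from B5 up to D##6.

B to D spans three letter names (B-C-D), so the interval is some kind of third.
B5 to D##6 spans 5 semitones — one semitone wider than the major third (4) — giving an augmented third.

A3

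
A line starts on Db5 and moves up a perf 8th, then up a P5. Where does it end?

Db5 up a perfect octave → Db6 (12 semitones).
Db6 up a perfect fifth → Ab6 (7 semitones).

Ab6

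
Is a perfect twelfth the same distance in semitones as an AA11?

Yes

A perfect twelfth spans 19 semitones, and a doubly augmented eleventh also spans 19 semitones — they're enharmonic.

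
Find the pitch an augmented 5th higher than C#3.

Five letter names up from C: G.
An augmented fifth spans 8 semitones, so from C#3 the target pitch is G##3.

G##3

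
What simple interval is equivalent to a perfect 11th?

perfect fourth

Each octave removed subtracts seven from the number: 11 − 7 = 4.
Quality carries through unchanged, so the simple form is a perfect fourth.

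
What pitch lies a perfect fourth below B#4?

F##4

The fourth takes the letter from B down to F.
A perfect fourth spans 5 semitones, so from B#4 the target pitch is F##4.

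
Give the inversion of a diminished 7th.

Inverted interval numbers add to nine, so a seventh pairs with a second (7 + 2 = 9).
The quality also flips — diminished becomes augmented — giving an augmented second.

augmented second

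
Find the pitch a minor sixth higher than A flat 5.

F flat 6

Six letter names up from A: F.
A minor sixth is 8 semitones; 8 semitones up from Ab5 gives Fb6.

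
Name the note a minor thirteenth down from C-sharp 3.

E-sharp 1

The thirteenth's letter: C down six letter names plus an octave → E.
A minor thirteenth is 20 semitones; 20 semitones down from C#3 gives E#1.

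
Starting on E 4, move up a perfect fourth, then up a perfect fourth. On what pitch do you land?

E4 up a perfect fourth → A4 (5 semitones).
Up a perfect fourth from A4: D5 (5 semitones up).

D 5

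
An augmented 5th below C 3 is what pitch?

F flat 2

Five letter names down from C: F.
An augmented fifth spans 8 semitones, so from C3 the target pitch is Fb2.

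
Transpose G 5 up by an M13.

Counting six letter names plus an octave up from G lands on E.
A major thirteenth is 21 semitones; 21 semitones up from G5 gives E7.

E 7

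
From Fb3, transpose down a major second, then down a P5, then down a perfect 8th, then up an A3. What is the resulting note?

Fb3 down a major second → Ebb3 (2 semitones).
Ebb3 down a perfect fifth → Abb2 (7 semitones).
Down a perfect octave from Abb2: Abb1 (12 semitones down).
Abb1 up an augmented third → C2 (5 semitones).

C2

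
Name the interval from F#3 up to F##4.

F to F is the same letter name, plus an octave: an octave.
F#3 to F##4 spans 13 semitones — one semitone wider than the perfect octave (12) — giving an augmented octave.

augmented 8th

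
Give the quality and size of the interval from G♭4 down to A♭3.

Descending from Gb4 to Ab3 is the same interval as ascending Ab3 to Gb4.
A to G spans seven letter names (A-B-C-D-E-F-G), so the interval is some kind of seventh.
Ab3 to Gb4 is 10 semitones, a half step short of the major seventh (11), so this is minor.

minor seventh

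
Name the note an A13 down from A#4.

Six letters down from A (plus an octave) reaches C.
Moving 22 semitones down from A#4 (the size of an augmented thirteenth) reaches C3.

C3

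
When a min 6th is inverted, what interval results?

major 3rd

Inverted interval numbers add to nine, so a sixth pairs with a third (6 + 3 = 9).
And minor becomes major under inversion, so we get a major third.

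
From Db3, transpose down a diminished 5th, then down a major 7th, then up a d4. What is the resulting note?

Down a diminished fifth from Db3: G2 (6 semitones down).
G2 down a major seventh → Ab1 (11 semitones).
A diminished fourth up from Ab1 is Dbb2.

Dbb2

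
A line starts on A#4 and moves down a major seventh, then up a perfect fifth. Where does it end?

F#4

A#4 down a major seventh → B3 (11 semitones).
Up a perfect fifth from B3: F#4 (7 semitones up).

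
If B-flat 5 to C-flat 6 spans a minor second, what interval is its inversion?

The rule of nine gives the new number: 9 − 2 = 7, so a second becomes a seventh.
Quality inverts too: minor becomes major. That makes the inversion a major seventh.

major seventh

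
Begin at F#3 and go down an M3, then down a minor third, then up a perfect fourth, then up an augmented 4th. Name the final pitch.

A#3

A major third down from F#3 is D3.
D3 down a minor third → B2 (3 semitones).
B2 up a perfect fourth → E3 (5 semitones).
An augmented fourth up from E3 is A#3.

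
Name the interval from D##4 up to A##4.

D to A spans five letter names (D-E-F-G-A) — that makes it a fifth of some quality.
D##4 to A##4 is 7 semitones, matching the perfect fifth exactly, so the quality is perfect.

perfect 5th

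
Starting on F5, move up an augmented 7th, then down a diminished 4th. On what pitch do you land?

Up an augmented seventh from F5: E#6 (12 semitones up).
Down a diminished fourth from E#6: B##5 (4 semitones down).

B##5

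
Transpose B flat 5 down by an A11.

Four letters down from B (plus an octave) reaches F.
An augmented eleventh spans 18 semitones, so from Bb5 the target pitch is Fb4.

F flat 4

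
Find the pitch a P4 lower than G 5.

D 5

Four letter names down from G: D.
A perfect fourth is 5 semitones; 5 semitones down from G5 gives D5.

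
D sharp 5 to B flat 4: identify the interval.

Descending from D#5 to Bb4 is the same interval as ascending Bb4 to D#5.
B to D spans three letter names (B-C-D), so the interval is some kind of third.
Bb4 to D#5 spans 5 semitones — one semitone wider than the major third (4) — giving an augmented third.

A3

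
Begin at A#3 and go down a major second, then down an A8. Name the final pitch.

G2

Down a major second from A#3: G#3 (2 semitones down).
Down an augmented octave from G#3: G2 (13 semitones down).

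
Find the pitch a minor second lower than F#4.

The second takes the letter from F down to E.
A minor second is 1 semitone; 1 semitone down from F#4 gives E#4.

E#4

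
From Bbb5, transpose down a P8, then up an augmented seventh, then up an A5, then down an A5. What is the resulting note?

Down a perfect octave from Bbb5: Bbb4 (12 semitones down).
Up an augmented seventh from Bbb4: A5 (12 semitones up).
A5 up an augmented fifth → E#6 (8 semitones).
E#6 down an augmented fifth → A5 (8 semitones).

A5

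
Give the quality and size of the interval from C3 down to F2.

Descending from C3 to F2 is the same interval as ascending F2 to C3.
F to C spans five letter names (F-G-A-B-C): a fifth.
The perfect fifth spans 7 semitones, and F2 to C3 is exactly 7 semitones — so this is a perfect fifth.

perfect 5th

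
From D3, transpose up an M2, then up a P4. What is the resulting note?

A major second up from D3 is E3.
E3 up a perfect fourth → A3 (5 semitones).

A3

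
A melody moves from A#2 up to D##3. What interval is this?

augmented fourth

A to D spans four letter names (A-B-C-D) — that makes it a fourth of some quality.
A#2 to D##3 spans 6 semitones — one semitone wider than the perfect fourth (5) — giving an augmented fourth.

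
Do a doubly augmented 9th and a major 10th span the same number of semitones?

Yes

A doubly augmented ninth spans 16 semitones, and a major tenth also spans 16 semitones — they're enharmonic.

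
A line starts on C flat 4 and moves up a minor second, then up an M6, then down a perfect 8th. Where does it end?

B double-flat 3

Cb4 up a minor second → Dbb4 (1 semitone).
Up a major sixth from Dbb4: Bbb4 (9 semitones up).
A perfect octave down from Bbb4 is Bbb3.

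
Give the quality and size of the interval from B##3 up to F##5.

B to F spans five letter names (B-C-D-E-F), plus an octave: a twelfth.
B##3 to F##5 spans 18 semitones — one semitone narrower than the perfect twelfth (19) — giving a diminished twelfth.
(Equivalently, a compound diminished fifth: a diminished fifth plus an octave.)

d12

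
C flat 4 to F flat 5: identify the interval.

perfect eleventh

C to F spans four letter names (C-D-E-F), plus an octave, so the interval is some kind of eleventh.
Cb4 to Fb5 is 17 semitones, matching the perfect eleventh exactly, so the quality is perfect.
(Equivalently, a compound perfect fourth: a perfect fourth plus an octave.)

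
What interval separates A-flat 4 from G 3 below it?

Descending from Ab4 to G3 is the same interval as ascending G3 to Ab4.
G to A spans two letter names (G-A), plus an octave, so the interval is some kind of ninth.
A major ninth would be 14 semitones, but G3 to Ab4 is 13 — one semitone narrower, making it a minor ninth.
(Equivalently, a compound minor second: a minor second plus an octave.)

minor 9th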